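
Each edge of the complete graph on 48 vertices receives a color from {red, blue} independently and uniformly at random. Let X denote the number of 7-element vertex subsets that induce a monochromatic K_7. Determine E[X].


Let X = Σ_S X_S over the C(48, 7) = 73629072 subsets S of size 7, where X_S = 1 if the K_7 on S is monochromatic.
For a fixed S, the K_7 on S has C(7, 2) = 21 edges. P[all 21 edges red] = (1/2)^21, and likewise for blue, so P[monochromatic] = 2·(1/2)^21 = 2^{1 − 21} = 1/1048576.
By linearity of expectation: E[X] = C(48, 7) · 2^{1 − 21} = 73629072 · 1/1048576 = 4601817/65536.
Numerically: E[X] ≈ 70.218155.

E[X] = C(48,7)·2^(1−C(7,2)) = 4601817/65536 ≈ 70.218155.


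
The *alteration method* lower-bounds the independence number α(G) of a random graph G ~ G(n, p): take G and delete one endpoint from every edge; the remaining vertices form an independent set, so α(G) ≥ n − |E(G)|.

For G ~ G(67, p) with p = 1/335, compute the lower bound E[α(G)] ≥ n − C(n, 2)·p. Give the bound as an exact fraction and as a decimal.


E[|E(G)|] = C(67, 2)·p = 2211 · (1/335) = 33/5.
E[α(G)] ≥ n − E[|E(G)|] = 67 − 33/5 = 302/5.
Numerically: ≈ 60.40000.
(This is only a lower bound; the true E[α(G)] may be larger.)

E[α(G)] ≥ 302/5 ≈ 60.40000.


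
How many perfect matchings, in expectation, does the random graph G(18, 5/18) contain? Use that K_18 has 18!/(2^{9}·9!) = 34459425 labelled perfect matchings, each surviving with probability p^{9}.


K_18 has 18!/(2^{9}·9!) = 34459425 labelled perfect matchings.
For each such perfect matching H, let X_H = 1 if all 9 edges of H are present in G. Then P[X_H = 1] = p^{9} = (5/18)^{9} = 1953125/198359290368.
By linearity: E[X] = Σ_H E[X_H] = 34459425 · p^{9} = 34459425 · 1953125/198359290368 = 830908203125/2448880128.
Numerically: E[X] ≈ 339.301.

E[X] = 34459425 · (5/18)^{9} = 830908203125/2448880128 ≈ 339.301.


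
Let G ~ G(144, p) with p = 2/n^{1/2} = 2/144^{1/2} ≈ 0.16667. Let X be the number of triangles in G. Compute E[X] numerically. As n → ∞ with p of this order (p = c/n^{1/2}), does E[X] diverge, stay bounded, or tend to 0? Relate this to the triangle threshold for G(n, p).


Number of potential triangles: C(144, 3) = 487344.
Each occurs with probability p³ ≈ (0.16667)³ ≈ 4.6296296e-03.
By linearity: E[X] = C(144, 3)·p³ ≈ 487344 · 4.6296296e-03 ≈ 2256.22222.
Since α = 1/2 < 1, p = c/n^{1/2} ≫ 1/n is above the triangle threshold p ~ 1/n. Asymptotically E[X] ~ (c³/6)·n^{3(1−α)} = (2³/6)·n^{1.5} → ∞; triangles are abundant w.h.p.

E[X] ≈ 2256.22222; in regime p = Θ(1/n^{1/2}) E[X] diverges (above the triangle threshold p ~ 1/n).


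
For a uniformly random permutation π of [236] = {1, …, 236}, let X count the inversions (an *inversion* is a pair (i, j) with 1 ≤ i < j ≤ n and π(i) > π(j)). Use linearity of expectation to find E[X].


Write X = Σ X_I over the C(236, 2) = 27730 pairs i < j, with X_I the indicator of one inversion.
There are 27730 indicators.
For each fixed pair i < j, the values π(i) and π(j) are two distinct elements of {1, …, 236} in uniformly random order; by symmetry P[π(i) > π(j)] = 1/2.
By linearity: E[X] = 27730 · (1/2) = C(236, 2) · (1/2) = 27730/2 = 13865 ≈ 13865.000000.

E[X] = 13865 = 13865.000000.


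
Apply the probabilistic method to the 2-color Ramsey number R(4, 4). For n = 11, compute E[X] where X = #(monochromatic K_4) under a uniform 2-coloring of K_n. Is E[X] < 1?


E[X] = C(11, 4) · 2^{1 − 6} = 330 · 2^{−5} = 330/32.
As a reduced fraction: E[X] = 165/16 ≈ 10.312500.
Is E[X] < 1? NO.
Since E[X] ≥ 1, the first-moment bound is inconclusive at n = 11; it does NOT by itself certify R(4, 4) > 11.

E[X] = 165/16 ≈ 10.312500; E[X] ≥ 1; first-moment method inconclusive here.


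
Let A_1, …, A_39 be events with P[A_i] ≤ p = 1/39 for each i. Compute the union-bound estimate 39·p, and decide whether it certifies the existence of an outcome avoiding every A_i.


Union bound: P[∪_{i=1}^{39} A_i] ≤ Σ_i P[A_i] ≤ 39·p = 39·(1/39) = 1.
Numerically: 1 ≈ 1.0000000.
Is 1 < 1? NO.
Since the bound 1 is ≥ 1, the union bound is uninformative here; it does NOT by itself certify existence.

39·p = 1 ≈ 1.0000000; existence NOT certified by the union bound.


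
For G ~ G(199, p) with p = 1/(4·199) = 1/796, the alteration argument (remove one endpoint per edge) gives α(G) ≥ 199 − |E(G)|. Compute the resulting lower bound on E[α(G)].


E[|E(G)|] = C(199, 2)·p = 19701 · (1/796) = 99/4.
E[α(G)] ≥ n − E[|E(G)|] = 199 − 99/4 = 697/4.
Numerically: ≈ 174.250.
(This is only a lower bound; the true E[α(G)] may be larger.)

E[α(G)] ≥ 697/4 ≈ 174.250.


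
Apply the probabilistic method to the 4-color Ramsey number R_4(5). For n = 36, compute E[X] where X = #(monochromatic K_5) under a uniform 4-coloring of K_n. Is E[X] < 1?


E[X] = C(36, 5) · 4^{1 − 10} = 376992 · 4^{−9} = 376992/262144.
As a reduced fraction: E[X] = 11781/8192 ≈ 1.43811.
Is E[X] < 1? NO.
Since E[X] ≥ 1, the first-moment bound is inconclusive at n = 36; it does NOT by itself certify R_4(5) > 36.

E[X] = 11781/8192 ≈ 1.43811; E[X] ≥ 1; first-moment method inconclusive here.


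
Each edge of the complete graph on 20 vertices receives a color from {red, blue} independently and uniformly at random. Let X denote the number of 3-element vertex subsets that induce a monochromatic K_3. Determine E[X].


Let X = Σ_S X_S over the C(20, 3) = 1140 subsets S of size 3, where X_S = 1 if the K_3 on S is monochromatic.
For a fixed S, the K_3 on S has C(3, 2) = 3 edges. P[all 3 edges red] = (1/2)^3, and likewise for blue, so P[monochromatic] = 2·(1/2)^3 = 2^{1 − 3} = 1/4.
Summing: E[X] = C(20, 3) · 2^{1 − 3} = 1140 · 1/4 = 285.
Numerically: E[X] ≈ 285.000.

E[X] = C(20,3)·2^(1−C(3,2)) = 285 ≈ 285.000.


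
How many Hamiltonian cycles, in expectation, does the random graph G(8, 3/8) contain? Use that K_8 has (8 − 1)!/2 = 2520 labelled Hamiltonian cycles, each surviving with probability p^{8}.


K_8 has (8 − 1)!/2 = 2520 labelled Hamiltonian cycles.
For each such Hamiltonian cycle H, let X_H = 1 if all 8 edges of H are present in G. Then P[X_H = 1] = p^{8} = (3/8)^{8} = 6561/16777216.
Summing the indicators: E[X] = Σ_H E[X_H] = 2520 · p^{8} = 2520 · 6561/16777216 = 2066715/2097152.
Numerically: E[X] ≈ 0.98549.

E[X] = 2520 · (3/8)^{8} = 2066715/2097152 ≈ 0.98549.


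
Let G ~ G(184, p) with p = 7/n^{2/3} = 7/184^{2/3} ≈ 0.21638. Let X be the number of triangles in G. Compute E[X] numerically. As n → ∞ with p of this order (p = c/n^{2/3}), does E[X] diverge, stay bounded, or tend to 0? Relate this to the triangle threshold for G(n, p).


Number of potential triangles: C(184, 3) = 1021384.
Each occurs with probability p³ ≈ (0.21638)³ ≈ 1.0131144e-02.
By linearity: E[X] = C(184, 3)·p³ ≈ 1021384 · 1.0131144e-02 ≈ 10347.78804.
Since α = 2/3 < 1, p = c/n^{2/3} ≫ 1/n is above the triangle threshold p ~ 1/n. Asymptotically E[X] ~ (c³/6)·n^{3(1−α)} = (7³/6)·n^{1} → ∞; triangles are abundant w.h.p.

E[X] ≈ 10347.78804; in regime p = Θ(1/n^{2/3}) E[X] diverges (above the triangle threshold p ~ 1/n).


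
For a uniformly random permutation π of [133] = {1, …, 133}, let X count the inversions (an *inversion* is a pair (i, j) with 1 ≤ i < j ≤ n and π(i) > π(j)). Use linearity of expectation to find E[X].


Write X = Σ X_I over the C(133, 2) = 8778 pairs i < j, with X_I the indicator of one inversion.
There are 8778 indicators.
For each fixed pair i < j, the values π(i) and π(j) are two distinct elements of {1, …, 133} in uniformly random order; by symmetry P[π(i) > π(j)] = 1/2.
By linearity: E[X] = 8778 · (1/2) = C(133, 2) · (1/2) = 8778/2 = 4389 ≈ 4389.000000.

E[X] = 4389 = 4389.000000.


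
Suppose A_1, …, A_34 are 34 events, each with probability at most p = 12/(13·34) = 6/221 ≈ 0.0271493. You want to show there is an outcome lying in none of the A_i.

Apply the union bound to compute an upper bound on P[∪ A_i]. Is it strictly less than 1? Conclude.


Union bound: P[∪_{i=1}^{34} A_i] ≤ Σ_i P[A_i] ≤ 34·p = 34·(6/221) = 12/13.
Numerically: 12/13 ≈ 0.9230769.
Is 12/13 < 1? YES.
Since P[∪ A_i] ≤ 12/13 < 1, the complement has P[∩ A_i^c] ≥ 1 − 12/13 = 1/13 > 0, so some outcome avoids every A_i.

34·p = 12/13 ≈ 0.9230769; existence CERTIFIED by the union bound.


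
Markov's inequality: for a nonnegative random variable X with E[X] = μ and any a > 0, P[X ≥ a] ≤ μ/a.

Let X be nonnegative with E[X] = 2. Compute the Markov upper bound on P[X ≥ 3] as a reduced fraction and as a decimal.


μ = E[X] = 2, a = 3.
Markov: P[X ≥ 3] ≤ μ/a = (2)/3 = 2/3.
Numerically: ≈ 0.667.
(Since a = 3 > μ = 2.000, the bound 2/3 is < 1 and informative.)

P[X ≥ 3] ≤ 2/3 ≈ 0.667.


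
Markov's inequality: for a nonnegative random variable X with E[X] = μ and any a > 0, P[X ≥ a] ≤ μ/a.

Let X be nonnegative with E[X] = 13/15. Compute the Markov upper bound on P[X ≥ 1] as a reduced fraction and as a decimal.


μ = E[X] = 13/15, a = 1.
Markov: P[X ≥ 1] ≤ μ/a = (13/15)/1 = 13/15.
Numerically: ≈ 0.86667.
(Since a = 1 > μ = 0.86667, the bound 13/15 is < 1 and informative.)

P[X ≥ 1] ≤ 13/15 ≈ 0.86667.


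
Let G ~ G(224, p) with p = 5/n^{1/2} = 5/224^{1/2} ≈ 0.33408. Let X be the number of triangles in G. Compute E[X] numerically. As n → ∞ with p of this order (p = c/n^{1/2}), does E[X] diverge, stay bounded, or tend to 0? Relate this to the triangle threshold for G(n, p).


Number of potential triangles: C(224, 3) = 1848224.
Each occurs with probability p³ ≈ (0.33408)³ ≈ 3.7285330e-02.
By linearity: E[X] = C(224, 3)·p³ ≈ 1848224 · 3.7285330e-02 ≈ 68911.64084.
Since α = 1/2 < 1, p = c/n^{1/2} ≫ 1/n is above the triangle threshold p ~ 1/n. Asymptotically E[X] ~ (c³/6)·n^{3(1−α)} = (5³/6)·n^{1.5} → ∞; triangles are abundant w.h.p.

E[X] ≈ 68911.64084; in regime p = Θ(1/n^{1/2}) E[X] diverges (above the triangle threshold p ~ 1/n).


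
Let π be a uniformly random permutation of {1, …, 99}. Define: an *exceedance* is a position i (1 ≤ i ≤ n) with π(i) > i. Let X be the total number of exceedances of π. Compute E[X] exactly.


Write X = Σ_{i=1}^{99} X_i, where X_i = 1_{π(i) > i}.
For each fixed i, π(i) is uniform over {1, …, 99} (marginal of a uniform permutation), so P[π(i) > i] = (n − i)/n. Summing: Σ_{i=1}^{99} (n − i)/n = (0 + 1 + … + 98)/99 = 99(99 − 1)/(2·99) = (99 − 1)/2.
Hence E[X] = Σ_{i=1}^{99} (99 − i)/99 = 49 ≈ 49.000000.

E[X] = 49 = 49.000000.


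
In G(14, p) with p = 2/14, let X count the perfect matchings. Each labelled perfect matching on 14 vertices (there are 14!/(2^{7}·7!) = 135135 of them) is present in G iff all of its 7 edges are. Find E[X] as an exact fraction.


K_14 has 14!/(2^{7}·7!) = 135135 labelled perfect matchings.
For each such perfect matching H, let X_H = 1 if all 7 edges of H are present in G. Then P[X_H = 1] = p^{7} = (1/7)^{7} = 1/823543.
By linearity: E[X] = Σ_H E[X_H] = 135135 · p^{7} = 135135 · 1/823543 = 19305/117649.
Numerically: E[X] ≈ 0.16409.

E[X] = 135135 · (1/7)^{7} = 19305/117649 ≈ 0.16409.


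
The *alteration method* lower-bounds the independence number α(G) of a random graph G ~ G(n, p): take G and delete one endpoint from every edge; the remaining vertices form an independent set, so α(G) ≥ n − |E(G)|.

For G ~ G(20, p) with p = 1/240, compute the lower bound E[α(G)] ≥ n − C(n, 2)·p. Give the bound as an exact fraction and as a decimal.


E[|E(G)|] = C(20, 2)·p = 190 · (1/240) = 19/24.
E[α(G)] ≥ n − E[|E(G)|] = 20 − 19/24 = 461/24.
Numerically: ≈ 19.20833.
(This is only a lower bound; the true E[α(G)] may be larger.)

E[α(G)] ≥ 461/24 ≈ 19.20833.


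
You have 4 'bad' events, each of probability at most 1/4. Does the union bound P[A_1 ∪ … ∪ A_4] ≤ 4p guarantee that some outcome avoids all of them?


Union bound: P[∪_{i=1}^{4} A_i] ≤ Σ_i P[A_i] ≤ 4·p = 4·(1/4) = 1.
Numerically: 1 ≈ 1.000000.
Is 1 < 1? NO.
Since the bound 1 is ≥ 1, the union bound is uninformative here; it does NOT by itself certify existence.

4·p = 1 ≈ 1.000000; existence NOT certified by the union bound.


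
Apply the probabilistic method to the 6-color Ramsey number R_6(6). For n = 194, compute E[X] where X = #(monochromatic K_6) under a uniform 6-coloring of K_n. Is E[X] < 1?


E[X] = C(194, 6) · 6^{1 − 15} = 68482017072 · 6^{−14} = 68482017072/78364164096.
As a reduced fraction: E[X] = 475569563/544195584 ≈ 0.8738946.
Is E[X] < 1? YES.
Since E[X] < 1, there exists a 6-coloring of K_{194} with no monochromatic K_6; hence R_6(6) > 194.

E[X] = 475569563/544195584 ≈ 0.8738946; E[X] < 1, so R_6(6) > 194.


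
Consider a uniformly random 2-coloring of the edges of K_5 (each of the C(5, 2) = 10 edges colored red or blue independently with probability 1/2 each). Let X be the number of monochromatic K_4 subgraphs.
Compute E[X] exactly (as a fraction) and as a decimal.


Let X = Σ_S X_S over the C(5, 4) = 5 subsets S of size 4, where X_S = 1 if the K_4 on S is monochromatic.
For a fixed S, the K_4 on S has C(4, 2) = 6 edges. P[all 6 edges red] = (1/2)^6, and likewise for blue, so P[monochromatic] = 2·(1/2)^6 = 2^{1 − 6} = 1/32.
By linearity of expectation: E[X] = C(5, 4) · 2^{1 − 6} = 5 · 1/32 = 5/32.
Numerically: E[X] ≈ 0.15625.

E[X] = C(5,4)·2^(1−C(4,2)) = 5/32 ≈ 0.15625.


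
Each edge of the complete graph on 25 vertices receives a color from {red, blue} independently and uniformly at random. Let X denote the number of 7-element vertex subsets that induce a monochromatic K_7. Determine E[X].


Let X = Σ_S X_S over the C(25, 7) = 480700 subsets S of size 7, where X_S = 1 if the K_7 on S is monochromatic.
For a fixed S, the K_7 on S has C(7, 2) = 21 edges. P[all 21 edges red] = (1/2)^21, and likewise for blue, so P[monochromatic] = 2·(1/2)^21 = 2^{1 − 21} = 1/1048576.
By linearity of expectation: E[X] = C(25, 7) · 2^{1 − 21} = 480700 · 1/1048576 = 120175/262144.
Numerically: E[X] ≈ 0.4584.

E[X] = C(25,7)·2^(1−C(7,2)) = 120175/262144 ≈ 0.4584.


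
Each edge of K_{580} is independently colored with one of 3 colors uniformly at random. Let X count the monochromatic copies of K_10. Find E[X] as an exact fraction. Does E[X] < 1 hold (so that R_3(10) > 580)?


E[X] = C(580, 10) · 3^{1 − 45} = 1098085496704252547920 · 3^{−44} = 1098085496704252547920/984770902183611232881.
As a reduced fraction: E[X] = 1098085496704252547920/984770902183611232881 ≈ 1.115067.
Is E[X] < 1? NO.
Since E[X] ≥ 1, the first-moment bound is inconclusive at n = 580; it does NOT by itself certify R_3(10) > 580.

E[X] = 1098085496704252547920/984770902183611232881 ≈ 1.115067; E[X] ≥ 1; first-moment method inconclusive here.


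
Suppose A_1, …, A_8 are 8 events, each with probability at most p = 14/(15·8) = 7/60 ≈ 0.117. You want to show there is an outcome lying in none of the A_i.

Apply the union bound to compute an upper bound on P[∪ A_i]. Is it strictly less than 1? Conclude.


Union bound: P[∪_{i=1}^{8} A_i] ≤ Σ_i P[A_i] ≤ 8·p = 8·(7/60) = 14/15.
Numerically: 14/15 ≈ 0.933.
Is 14/15 < 1? YES.
Since P[∪ A_i] ≤ 14/15 < 1, the complement has P[∩ A_i^c] ≥ 1 − 14/15 = 1/15 > 0, so some outcome avoids every A_i.

8·p = 14/15 ≈ 0.933; existence CERTIFIED by the union bound.


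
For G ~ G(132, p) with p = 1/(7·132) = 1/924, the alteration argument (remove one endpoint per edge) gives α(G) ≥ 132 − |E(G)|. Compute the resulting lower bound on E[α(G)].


E[|E(G)|] = C(132, 2)·p = 8646 · (1/924) = 131/14.
E[α(G)] ≥ n − E[|E(G)|] = 132 − 131/14 = 1717/14.
Numerically: ≈ 122.6429.
(This is only a lower bound; the true E[α(G)] may be larger.)

E[α(G)] ≥ 1717/14 ≈ 122.6429.


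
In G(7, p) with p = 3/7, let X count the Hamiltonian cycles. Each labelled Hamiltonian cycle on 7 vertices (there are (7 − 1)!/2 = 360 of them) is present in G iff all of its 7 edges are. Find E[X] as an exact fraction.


K_7 has (7 − 1)!/2 = 360 labelled Hamiltonian cycles.
For each such Hamiltonian cycle H, let X_H = 1 if all 7 edges of H are present in G. Then P[X_H = 1] = p^{7} = (3/7)^{7} = 2187/823543.
By linearity: E[X] = Σ_H E[X_H] = 360 · p^{7} = 360 · 2187/823543 = 787320/823543.
Numerically: E[X] ≈ 0.956.

E[X] = 360 · (3/7)^{7} = 787320/823543 ≈ 0.956.


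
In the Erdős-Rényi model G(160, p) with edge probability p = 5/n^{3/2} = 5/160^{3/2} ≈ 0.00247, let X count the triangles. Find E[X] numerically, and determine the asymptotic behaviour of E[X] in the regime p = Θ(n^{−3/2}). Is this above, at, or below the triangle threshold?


Number of potential triangles: C(160, 3) = 669920.
Each occurs with probability p³ ≈ (0.00247)³ ≈ 1.50789e-08.
By linearity: E[X] = C(160, 3)·p³ ≈ 669920 · 1.50789e-08 ≈ 0.010.
Since α = 3/2 > 1, p = c/n^{3/2} = o(1/n) is below the triangle threshold p ~ 1/n. Asymptotically E[X] ~ (c³/6)·n^{3(1−α)} = (5³/6)·n^{-1.5} → 0, so by Markov's inequality G has no triangles w.h.p.

E[X] ≈ 0.010; in regime p = Θ(1/n^{3/2}) E[X] tends to 0 (below the triangle threshold p ~ 1/n).


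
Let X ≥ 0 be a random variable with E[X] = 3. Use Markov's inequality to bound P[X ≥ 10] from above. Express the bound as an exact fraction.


μ = E[X] = 3, a = 10.
Markov: P[X ≥ 10] ≤ μ/a = (3)/10 = 3/10.
Numerically: ≈ 0.300.
(Since a = 10 > μ = 3.000, the bound 3/10 is < 1 and informative.)

P[X ≥ 10] ≤ 3/10 ≈ 0.300.


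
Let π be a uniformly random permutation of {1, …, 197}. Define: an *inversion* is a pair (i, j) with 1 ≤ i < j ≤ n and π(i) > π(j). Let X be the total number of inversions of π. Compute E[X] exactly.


Write X = Σ X_I over the C(197, 2) = 19306 pairs i < j, with X_I the indicator of one inversion.
There are 19306 indicators.
For each fixed pair i < j, the values π(i) and π(j) are two distinct elements of {1, …, 197} in uniformly random order; by symmetry P[π(i) > π(j)] = 1/2.
By linearity: E[X] = 19306 · (1/2) = C(197, 2) · (1/2) = 19306/2 = 9653 ≈ 9653.0000.

E[X] = 9653 = 9653.0000.


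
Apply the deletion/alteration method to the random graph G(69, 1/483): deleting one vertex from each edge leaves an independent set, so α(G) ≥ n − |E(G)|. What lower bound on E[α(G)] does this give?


E[|E(G)|] = C(69, 2)·p = 2346 · (1/483) = 34/7.
E[α(G)] ≥ n − E[|E(G)|] = 69 − 34/7 = 449/7.
Numerically: ≈ 64.1429.
(This is only a lower bound; the true E[α(G)] may be larger.)

E[α(G)] ≥ 449/7 ≈ 64.1429.


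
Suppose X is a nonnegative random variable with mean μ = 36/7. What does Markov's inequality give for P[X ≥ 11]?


μ = E[X] = 36/7, a = 11.
Markov: P[X ≥ 11] ≤ μ/a = (36/7)/11 = 36/77.
Numerically: ≈ 0.468.
(Since a = 11 > μ = 5.143, the bound 36/77 is < 1 and informative.)

P[X ≥ 11] ≤ 36/77 ≈ 0.468.


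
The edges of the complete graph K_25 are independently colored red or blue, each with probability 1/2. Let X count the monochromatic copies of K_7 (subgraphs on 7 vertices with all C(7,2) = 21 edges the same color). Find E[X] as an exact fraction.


Let X = Σ_S X_S over the C(25, 7) = 480700 subsets S of size 7, where X_S = 1 if the K_7 on S is monochromatic.
For a fixed S, the K_7 on S has C(7, 2) = 21 edges. P[all 21 edges red] = (1/2)^21, and likewise for blue, so P[monochromatic] = 2·(1/2)^21 = 2^{1 − 21} = 1/1048576.
By linearity: E[X] = C(25, 7) · 2^{1 − 21} = 480700 · 1/1048576 = 120175/262144.
Numerically: E[X] ≈ 0.458431.

E[X] = C(25,7)·2^(1−C(7,2)) = 120175/262144 ≈ 0.458431.


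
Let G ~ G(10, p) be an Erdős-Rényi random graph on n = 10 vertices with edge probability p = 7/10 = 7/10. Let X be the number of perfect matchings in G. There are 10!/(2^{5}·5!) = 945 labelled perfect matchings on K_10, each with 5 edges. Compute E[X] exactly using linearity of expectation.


K_10 has 10!/(2^{5}·5!) = 945 labelled perfect matchings.
For each such perfect matching H, let X_H = 1 if all 5 edges of H are present in G. Then P[X_H = 1] = p^{5} = (7/10)^{5} = 16807/100000.
Summing the indicators: E[X] = Σ_H E[X_H] = 945 · p^{5} = 945 · 16807/100000 = 3176523/20000.
Numerically: E[X] ≈ 158.826.

E[X] = 945 · (7/10)^{5} = 3176523/20000 ≈ 158.826.


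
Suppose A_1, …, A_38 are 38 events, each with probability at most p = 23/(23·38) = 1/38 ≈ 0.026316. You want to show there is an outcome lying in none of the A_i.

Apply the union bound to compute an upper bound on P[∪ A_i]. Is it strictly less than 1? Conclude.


Union bound: P[∪_{i=1}^{38} A_i] ≤ Σ_i P[A_i] ≤ 38·p = 38·(1/38) = 1.
Numerically: 1 ≈ 1.000000.
Is 1 < 1? NO.
Since the bound 1 is ≥ 1, the union bound is uninformative here; it does NOT by itself certify existence.

38·p = 1 ≈ 1.000000; existence NOT certified by the union bound.


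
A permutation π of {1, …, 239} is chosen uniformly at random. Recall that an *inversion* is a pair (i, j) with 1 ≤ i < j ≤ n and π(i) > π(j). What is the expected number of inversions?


Write X = Σ X_I over the C(239, 2) = 28441 pairs i < j, with X_I the indicator of one inversion.
There are 28441 indicators.
For each fixed pair i < j, the values π(i) and π(j) are two distinct elements of {1, …, 239} in uniformly random order; by symmetry P[π(i) > π(j)] = 1/2.
By linearity: E[X] = 28441 · (1/2) = C(239, 2) · (1/2) = 28441/2 = 28441/2 ≈ 14220.5000.

E[X] = 28441/2 = 14220.5000.


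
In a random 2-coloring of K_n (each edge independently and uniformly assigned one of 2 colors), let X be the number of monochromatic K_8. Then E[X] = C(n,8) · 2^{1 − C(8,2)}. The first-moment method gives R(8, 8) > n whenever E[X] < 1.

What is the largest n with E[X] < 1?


We need C(n, 8) · 2^{1 − 28} < 1, i.e. C(n, 8) < 2^{28 − 1} = 134217728.
Check values of n near the boundary:
  n = 38: C(38, 8) = 48903492; 48903492 < 134217728? YES
  n = 39: C(39, 8) = 61523748; 61523748 < 134217728? YES
  n = 40: C(40, 8) = 76904685; 76904685 < 134217728? YES
  n = 41: C(41, 8) = 95548245; 95548245 < 134217728? YES
  n = 42: C(42, 8) = 118030185; 118030185 < 134217728? YES
  n = 43: C(43, 8) = 145008513; 145008513 < 134217728? NO
  n = 44: C(44, 8) = 177232627; 177232627 < 134217728? NO
The largest n with C(n, 8) < 134217728 is n = 42 (where E[X] = 118030185/134217728 ≈ 0.8793934). Hence R(8, 8) > 42, i.e. R(8, 8) ≥ 43.

Largest n = 42; hence R(8, 8) > 42.


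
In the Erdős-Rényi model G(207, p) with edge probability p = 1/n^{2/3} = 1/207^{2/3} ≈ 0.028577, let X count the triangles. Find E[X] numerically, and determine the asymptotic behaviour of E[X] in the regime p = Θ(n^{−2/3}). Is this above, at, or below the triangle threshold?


Number of potential triangles: C(207, 3) = 1456935.
Each occurs with probability p³ ≈ (0.028577)³ ≈ 2.3337768e-05.
By linearity: E[X] = C(207, 3)·p³ ≈ 1456935 · 2.3337768e-05 ≈ 34.00161.
Since α = 2/3 < 1, p = c/n^{2/3} ≫ 1/n is above the triangle threshold p ~ 1/n. Asymptotically E[X] ~ (c³/6)·n^{3(1−α)} = (1³/6)·n^{1} → ∞; triangles are abundant w.h.p.

E[X] ≈ 34.00161; in regime p = Θ(1/n^{2/3}) E[X] diverges (above the triangle threshold p ~ 1/n).


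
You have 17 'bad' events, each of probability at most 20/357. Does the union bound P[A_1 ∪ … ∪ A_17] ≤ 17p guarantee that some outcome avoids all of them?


Union bound: P[∪_{i=1}^{17} A_i] ≤ Σ_i P[A_i] ≤ 17·p = 17·(20/357) = 20/21.
Numerically: 20/21 ≈ 0.9524.
Is 20/21 < 1? YES.
Since P[∪ A_i] ≤ 20/21 < 1, the complement has P[∩ A_i^c] ≥ 1 − 20/21 = 1/21 > 0, so some outcome avoids every A_i.

17·p = 20/21 ≈ 0.9524; existence CERTIFIED by the union bound.


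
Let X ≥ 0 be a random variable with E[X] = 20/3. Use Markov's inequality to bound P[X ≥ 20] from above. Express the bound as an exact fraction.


μ = E[X] = 20/3, a = 20.
Markov: P[X ≥ 20] ≤ μ/a = (20/3)/20 = 1/3.
Numerically: ≈ 0.33333.
(Since a = 20 > μ = 6.66667, the bound 1/3 is < 1 and informative.)

P[X ≥ 20] ≤ 1/3 ≈ 0.33333.


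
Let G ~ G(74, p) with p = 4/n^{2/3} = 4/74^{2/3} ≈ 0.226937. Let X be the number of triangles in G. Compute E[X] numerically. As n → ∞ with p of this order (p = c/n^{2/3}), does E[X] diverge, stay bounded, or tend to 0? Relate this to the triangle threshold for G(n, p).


Number of potential triangles: C(74, 3) = 64824.
Each occurs with probability p³ ≈ (0.226937)³ ≈ 1.16873630e-02.
By linearity: E[X] = C(74, 3)·p³ ≈ 64824 · 1.16873630e-02 ≈ 757.621622.
Since α = 2/3 < 1, p = c/n^{2/3} ≫ 1/n is above the triangle threshold p ~ 1/n. Asymptotically E[X] ~ (c³/6)·n^{3(1−α)} = (4³/6)·n^{1} → ∞; triangles are abundant w.h.p.

E[X] ≈ 757.621622; in regime p = Θ(1/n^{2/3}) E[X] diverges (above the triangle threshold p ~ 1/n).


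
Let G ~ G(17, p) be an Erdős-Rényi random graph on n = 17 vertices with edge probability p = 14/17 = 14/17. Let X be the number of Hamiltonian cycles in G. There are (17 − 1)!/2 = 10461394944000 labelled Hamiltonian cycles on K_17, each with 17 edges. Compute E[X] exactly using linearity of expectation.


K_17 has (17 − 1)!/2 = 10461394944000 labelled Hamiltonian cycles.
For each such Hamiltonian cycle H, let X_H = 1 if all 17 edges of H are present in G. Then P[X_H = 1] = p^{17} = (14/17)^{17} = 30491346729331195904/827240261886336764177.
Summing the indicators: E[X] = Σ_H E[X_H] = 10461394944000 · p^{17} = 10461394944000 · 30491346729331195904/827240261886336764177 = 318982020509976309331579109376000/827240261886336764177.
Numerically: E[X] ≈ 3.85598e+11.

E[X] = 10461394944000 · (14/17)^{17} = 318982020509976309331579109376000/827240261886336764177 ≈ 3.85598e+11.


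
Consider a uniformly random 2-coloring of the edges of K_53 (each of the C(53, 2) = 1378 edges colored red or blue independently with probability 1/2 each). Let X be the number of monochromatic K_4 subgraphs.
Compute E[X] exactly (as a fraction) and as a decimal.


Let X = Σ_S X_S over the C(53, 4) = 292825 subsets S of size 4, where X_S = 1 if the K_4 on S is monochromatic.
For a fixed S, the K_4 on S has C(4, 2) = 6 edges. P[all 6 edges red] = (1/2)^6, and likewise for blue, so P[monochromatic] = 2·(1/2)^6 = 2^{1 − 6} = 1/32.
By linearity: E[X] = C(53, 4) · 2^{1 − 6} = 292825 · 1/32 = 292825/32.
Numerically: E[X] ≈ 9150.781.

E[X] = C(53,4)·2^(1−C(4,2)) = 292825/32 ≈ 9150.781.


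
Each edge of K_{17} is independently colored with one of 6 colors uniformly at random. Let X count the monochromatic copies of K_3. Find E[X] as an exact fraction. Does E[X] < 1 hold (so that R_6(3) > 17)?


E[X] = C(17, 3) · 6^{1 − 3} = 680 · 6^{−2} = 680/36.
As a reduced fraction: E[X] = 170/9 ≈ 18.888889.
Is E[X] < 1? NO.
Since E[X] ≥ 1, the first-moment bound is inconclusive at n = 17; it does NOT by itself certify R_6(3) > 17.

E[X] = 170/9 ≈ 18.888889; E[X] ≥ 1; first-moment method inconclusive here.


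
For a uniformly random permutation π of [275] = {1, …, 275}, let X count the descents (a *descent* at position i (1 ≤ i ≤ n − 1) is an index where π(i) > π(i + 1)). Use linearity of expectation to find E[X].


Write X = Σ X_I over i = 1, …, 274, with X_I the indicator of one descent.
There are 274 indicators.
For each fixed i, the pair (π(i), π(i+1)) is a uniformly random ordered pair of distinct values from {1, …, 275}; by symmetry P[π(i) > π(i+1)] = 1/2.
By linearity: E[X] = 274 · (1/2) = (275 − 1) · (1/2) = 137 ≈ 137.00000.

E[X] = 137 = 137.00000.


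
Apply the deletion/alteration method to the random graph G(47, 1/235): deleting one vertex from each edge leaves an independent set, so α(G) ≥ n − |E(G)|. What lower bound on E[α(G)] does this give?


E[|E(G)|] = C(47, 2)·p = 1081 · (1/235) = 23/5.
E[α(G)] ≥ n − E[|E(G)|] = 47 − 23/5 = 212/5.
Numerically: ≈ 42.40000.
(This is only a lower bound; the true E[α(G)] may be larger.)

E[α(G)] ≥ 212/5 ≈ 42.40000.


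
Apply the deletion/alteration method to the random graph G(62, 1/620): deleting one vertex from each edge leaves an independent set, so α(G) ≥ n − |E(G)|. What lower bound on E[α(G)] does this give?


E[|E(G)|] = C(62, 2)·p = 1891 · (1/620) = 61/20.
E[α(G)] ≥ n − E[|E(G)|] = 62 − 61/20 = 1179/20.
Numerically: ≈ 58.95000.
(This is only a lower bound; the true E[α(G)] may be larger.)

E[α(G)] ≥ 1179/20 ≈ 58.95000.


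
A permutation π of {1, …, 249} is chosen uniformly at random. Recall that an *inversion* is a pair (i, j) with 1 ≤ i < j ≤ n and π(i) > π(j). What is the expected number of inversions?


Write X = Σ X_I over the C(249, 2) = 30876 pairs i < j, with X_I the indicator of one inversion.
There are 30876 indicators.
For each fixed pair i < j, the values π(i) and π(j) are two distinct elements of {1, …, 249} in uniformly random order; by symmetry P[π(i) > π(j)] = 1/2.
By linearity: E[X] = 30876 · (1/2) = C(249, 2) · (1/2) = 30876/2 = 15438 ≈ 15438.00000.

E[X] = 15438 = 15438.00000.


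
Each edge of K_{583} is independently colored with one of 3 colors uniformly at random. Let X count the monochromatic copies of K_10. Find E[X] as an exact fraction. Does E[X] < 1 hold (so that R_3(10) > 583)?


E[X] = C(583, 10) · 3^{1 − 45} = 1156690232601431494120 · 3^{−44} = 1156690232601431494120/984770902183611232881.
As a reduced fraction: E[X] = 1156690232601431494120/984770902183611232881 ≈ 1.17458.
Is E[X] < 1? NO.
Since E[X] ≥ 1, the first-moment bound is inconclusive at n = 583; it does NOT by itself certify R_3(10) > 583.

E[X] = 1156690232601431494120/984770902183611232881 ≈ 1.17458; E[X] ≥ 1; first-moment method inconclusive here.


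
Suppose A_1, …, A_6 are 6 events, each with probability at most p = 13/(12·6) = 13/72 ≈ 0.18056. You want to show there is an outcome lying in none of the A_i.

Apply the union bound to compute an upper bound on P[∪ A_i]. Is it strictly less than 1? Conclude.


Union bound: P[∪_{i=1}^{6} A_i] ≤ Σ_i P[A_i] ≤ 6·p = 6·(13/72) = 13/12.
Numerically: 13/12 ≈ 1.08333.
Is 13/12 < 1? NO.
Since the bound 13/12 is ≥ 1, the union bound is uninformative here; it does NOT by itself certify existence.

6·p = 13/12 ≈ 1.08333; existence NOT certified by the union bound.


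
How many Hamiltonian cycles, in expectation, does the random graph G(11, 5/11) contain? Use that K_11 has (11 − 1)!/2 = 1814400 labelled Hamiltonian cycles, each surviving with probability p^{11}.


K_11 has (11 − 1)!/2 = 1814400 labelled Hamiltonian cycles.
For each such Hamiltonian cycle H, let X_H = 1 if all 11 edges of H are present in G. Then P[X_H = 1] = p^{11} = (5/11)^{11} = 48828125/285311670611.
By linearity: E[X] = Σ_H E[X_H] = 1814400 · p^{11} = 1814400 · 48828125/285311670611 = 88593750000000/285311670611.
Numerically: E[X] ≈ 311.

E[X] = 1814400 · (5/11)^{11} = 88593750000000/285311670611 ≈ 311.


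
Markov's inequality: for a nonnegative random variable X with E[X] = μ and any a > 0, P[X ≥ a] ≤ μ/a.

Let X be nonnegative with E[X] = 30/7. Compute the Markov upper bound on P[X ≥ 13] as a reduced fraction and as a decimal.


μ = E[X] = 30/7, a = 13.
Markov: P[X ≥ 13] ≤ μ/a = (30/7)/13 = 30/91.
Numerically: ≈ 0.3297.
(Since a = 13 > μ = 4.2857, the bound 30/91 is < 1 and informative.)

P[X ≥ 13] ≤ 30/91 ≈ 0.3297.


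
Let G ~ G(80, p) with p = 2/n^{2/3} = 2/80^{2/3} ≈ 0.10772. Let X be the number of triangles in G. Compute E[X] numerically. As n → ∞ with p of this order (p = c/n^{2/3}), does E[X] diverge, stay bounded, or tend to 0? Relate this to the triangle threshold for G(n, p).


Number of potential triangles: C(80, 3) = 82160.
Each occurs with probability p³ ≈ (0.10772)³ ≈ 1.2500000e-03.
By linearity: E[X] = C(80, 3)·p³ ≈ 82160 · 1.2500000e-03 ≈ 102.70000.
Since α = 2/3 < 1, p = c/n^{2/3} ≫ 1/n is above the triangle threshold p ~ 1/n. Asymptotically E[X] ~ (c³/6)·n^{3(1−α)} = (2³/6)·n^{1} → ∞; triangles are abundant w.h.p.

E[X] ≈ 102.70000; in regime p = Θ(1/n^{2/3}) E[X] diverges (above the triangle threshold p ~ 1/n).


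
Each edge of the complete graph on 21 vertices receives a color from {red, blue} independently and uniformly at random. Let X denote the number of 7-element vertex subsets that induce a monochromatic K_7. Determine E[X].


Let X = Σ_S X_S over the C(21, 7) = 116280 subsets S of size 7, where X_S = 1 if the K_7 on S is monochromatic.
For a fixed S, the K_7 on S has C(7, 2) = 21 edges. P[all 21 edges red] = (1/2)^21, and likewise for blue, so P[monochromatic] = 2·(1/2)^21 = 2^{1 − 21} = 1/1048576.
By linearity of expectation: E[X] = C(21, 7) · 2^{1 − 21} = 116280 · 1/1048576 = 14535/131072.
Numerically: E[X] ≈ 0.1109.

E[X] = C(21,7)·2^(1−C(7,2)) = 14535/131072 ≈ 0.1109.


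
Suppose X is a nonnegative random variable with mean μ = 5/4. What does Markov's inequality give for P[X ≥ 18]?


μ = E[X] = 5/4, a = 18.
Markov: P[X ≥ 18] ≤ μ/a = (5/4)/18 = 5/72.
Numerically: ≈ 0.06944.
(Since a = 18 > μ = 1.25000, the bound 5/72 is < 1 and informative.)

P[X ≥ 18] ≤ 5/72 ≈ 0.06944.


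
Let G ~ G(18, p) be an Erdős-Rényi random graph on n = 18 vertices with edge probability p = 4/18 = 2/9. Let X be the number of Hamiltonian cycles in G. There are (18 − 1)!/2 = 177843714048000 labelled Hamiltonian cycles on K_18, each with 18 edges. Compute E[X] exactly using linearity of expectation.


K_18 has (18 − 1)!/2 = 177843714048000 labelled Hamiltonian cycles.
For each such Hamiltonian cycle H, let X_H = 1 if all 18 edges of H are present in G. Then P[X_H = 1] = p^{18} = (2/9)^{18} = 262144/150094635296999121.
By linearity of expectation: E[X] = Σ_H E[X_H] = 177843714048000 · p^{18} = 177843714048000 · 262144/150094635296999121 = 63951526166528000/205891132094649.
Numerically: E[X] ≈ 310.608.

E[X] = 177843714048000 · (2/9)^{18} = 63951526166528000/205891132094649 ≈ 310.608.


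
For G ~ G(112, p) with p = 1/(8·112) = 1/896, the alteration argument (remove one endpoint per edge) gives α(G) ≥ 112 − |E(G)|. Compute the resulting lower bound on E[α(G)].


E[|E(G)|] = C(112, 2)·p = 6216 · (1/896) = 111/16.
E[α(G)] ≥ n − E[|E(G)|] = 112 − 111/16 = 1681/16.
Numerically: ≈ 105.062.
(This is only a lower bound; the true E[α(G)] may be larger.)

E[α(G)] ≥ 1681/16 ≈ 105.062.


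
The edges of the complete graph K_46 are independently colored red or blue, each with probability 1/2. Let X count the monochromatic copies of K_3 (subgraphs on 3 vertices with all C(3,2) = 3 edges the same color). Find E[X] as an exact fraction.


Let X = Σ_S X_S over the C(46, 3) = 15180 subsets S of size 3, where X_S = 1 if the K_3 on S is monochromatic.
For a fixed S, the K_3 on S has C(3, 2) = 3 edges. P[all 3 edges red] = (1/2)^3, and likewise for blue, so P[monochromatic] = 2·(1/2)^3 = 2^{1 − 3} = 1/4.
By linearity: E[X] = C(46, 3) · 2^{1 − 3} = 15180 · 1/4 = 3795.
Numerically: E[X] ≈ 3795.0000.

E[X] = C(46,3)·2^(1−C(3,2)) = 3795 ≈ 3795.0000.


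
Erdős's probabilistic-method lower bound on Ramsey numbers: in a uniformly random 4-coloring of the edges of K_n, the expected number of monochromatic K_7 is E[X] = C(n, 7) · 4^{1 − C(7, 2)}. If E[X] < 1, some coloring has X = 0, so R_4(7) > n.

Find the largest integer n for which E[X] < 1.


We need C(n, 7) · 4^{1 − 21} < 1, i.e. C(n, 7) < 4^{21 − 1} = 1099511627776.
Check values of n near the boundary:
  n = 174: C(174, 7) = 847879782984; 847879782984 < 1099511627776? YES
  n = 175: C(175, 7) = 883208107275; 883208107275 < 1099511627776? YES
  n = 176: C(176, 7) = 919790691600; 919790691600 < 1099511627776? YES
  n = 177: C(177, 7) = 957664425960; 957664425960 < 1099511627776? YES
  n = 178: C(178, 7) = 996867063280; 996867063280 < 1099511627776? YES
  n = 179: C(179, 7) = 1037437234460; 1037437234460 < 1099511627776? YES
  n = 180: C(180, 7) = 1079414463600; 1079414463600 < 1099511627776? YES
  n = 181: C(181, 7) = 1122839183400; 1122839183400 < 1099511627776? NO
The largest n with C(n, 7) < 1099511627776 is n = 180 (where E[X] = 67463403975/68719476736 ≈ 0.9817217). Hence R_4(7) > 180, i.e. R_4(7) ≥ 181.

Largest n = 180; hence R_4(7) > 180.


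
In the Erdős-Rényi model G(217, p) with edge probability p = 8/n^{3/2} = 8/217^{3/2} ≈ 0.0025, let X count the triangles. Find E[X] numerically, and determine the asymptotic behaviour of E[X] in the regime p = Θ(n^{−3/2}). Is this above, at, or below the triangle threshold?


Number of potential triangles: C(217, 3) = 1679580.
Each occurs with probability p³ ≈ (0.0025)³ ≈ 1.56748e-08.
By linearity: E[X] = C(217, 3)·p³ ≈ 1679580 · 1.56748e-08 ≈ 0.026.
Since α = 3/2 > 1, p = c/n^{3/2} = o(1/n) is below the triangle threshold p ~ 1/n. Asymptotically E[X] ~ (c³/6)·n^{3(1−α)} = (8³/6)·n^{-1.5} → 0, so by Markov's inequality G has no triangles w.h.p.

E[X] ≈ 0.026; in regime p = Θ(1/n^{3/2}) E[X] tends to 0 (below the triangle threshold p ~ 1/n).


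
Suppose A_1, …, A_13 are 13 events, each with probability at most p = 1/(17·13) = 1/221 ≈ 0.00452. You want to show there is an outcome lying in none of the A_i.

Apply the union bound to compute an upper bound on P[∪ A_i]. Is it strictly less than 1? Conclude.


Union bound: P[∪_{i=1}^{13} A_i] ≤ Σ_i P[A_i] ≤ 13·p = 13·(1/221) = 1/17.
Numerically: 1/17 ≈ 0.05882.
Is 1/17 < 1? YES.
Since P[∪ A_i] ≤ 1/17 < 1, the complement has P[∩ A_i^c] ≥ 1 − 1/17 = 16/17 > 0, so some outcome avoids every A_i.

13·p = 1/17 ≈ 0.05882; existence CERTIFIED by the union bound.


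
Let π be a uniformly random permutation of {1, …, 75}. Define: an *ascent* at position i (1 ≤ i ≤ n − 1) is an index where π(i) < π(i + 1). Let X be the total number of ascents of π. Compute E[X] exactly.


Write X = Σ X_I over i = 1, …, 74, with X_I the indicator of one ascent.
There are 74 indicators.
For each fixed i, the pair (π(i), π(i+1)) is a uniformly random ordered pair of distinct values from {1, …, 75}; by symmetry P[π(i) < π(i+1)] = 1/2.
By linearity: E[X] = 74 · (1/2) = (75 − 1) · (1/2) = 37 ≈ 37.00000.

E[X] = 37 = 37.00000.


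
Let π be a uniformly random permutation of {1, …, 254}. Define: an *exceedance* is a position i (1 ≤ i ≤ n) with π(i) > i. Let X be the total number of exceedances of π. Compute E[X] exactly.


Write X = Σ_{i=1}^{254} X_i, where X_i = 1_{π(i) > i}.
For each fixed i, π(i) is uniform over {1, …, 254} (marginal of a uniform permutation), so P[π(i) > i] = (n − i)/n. Summing: Σ_{i=1}^{254} (n − i)/n = (0 + 1 + … + 253)/254 = 254(254 − 1)/(2·254) = (254 − 1)/2.
Hence E[X] = Σ_{i=1}^{254} (254 − i)/254 = 253/2 ≈ 126.50000.

E[X] = 253/2 = 126.50000.


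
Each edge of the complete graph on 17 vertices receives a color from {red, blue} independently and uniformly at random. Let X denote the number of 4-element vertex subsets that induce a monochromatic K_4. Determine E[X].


Let X = Σ_S X_S over the C(17, 4) = 2380 subsets S of size 4, where X_S = 1 if the K_4 on S is monochromatic.
For a fixed S, the K_4 on S has C(4, 2) = 6 edges. P[all 6 edges red] = (1/2)^6, and likewise for blue, so P[monochromatic] = 2·(1/2)^6 = 2^{1 − 6} = 1/32.
Summing: E[X] = C(17, 4) · 2^{1 − 6} = 2380 · 1/32 = 595/8.
Numerically: E[X] ≈ 74.375000.

E[X] = C(17,4)·2^(1−C(4,2)) = 595/8 ≈ 74.375000.


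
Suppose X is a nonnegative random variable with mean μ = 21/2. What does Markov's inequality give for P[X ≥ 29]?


μ = E[X] = 21/2, a = 29.
Markov: P[X ≥ 29] ≤ μ/a = (21/2)/29 = 21/58.
Numerically: ≈ 0.362.
(Since a = 29 > μ = 10.500, the bound 21/58 is < 1 and informative.)

P[X ≥ 29] ≤ 21/58 ≈ 0.362.


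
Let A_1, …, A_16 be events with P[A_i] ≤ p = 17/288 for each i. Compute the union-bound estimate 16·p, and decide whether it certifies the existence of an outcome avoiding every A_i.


Union bound: P[∪_{i=1}^{16} A_i] ≤ Σ_i P[A_i] ≤ 16·p = 16·(17/288) = 17/18.
Numerically: 17/18 ≈ 0.944.
Is 17/18 < 1? YES.
Since P[∪ A_i] ≤ 17/18 < 1, the complement has P[∩ A_i^c] ≥ 1 − 17/18 = 1/18 > 0, so some outcome avoids every A_i.

16·p = 17/18 ≈ 0.944; existence CERTIFIED by the union bound.
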